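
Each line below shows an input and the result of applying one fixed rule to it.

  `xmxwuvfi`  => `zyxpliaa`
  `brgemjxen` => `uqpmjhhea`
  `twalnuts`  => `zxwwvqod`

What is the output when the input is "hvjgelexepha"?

ysomkkjhhhda

The transformation: shift every letter 3 places forward in the alphabet (wrapping around), then sort the characters into reverse alphabetical order.
Doing the same to "hvjgelexepha": "ysomkkjhhhda".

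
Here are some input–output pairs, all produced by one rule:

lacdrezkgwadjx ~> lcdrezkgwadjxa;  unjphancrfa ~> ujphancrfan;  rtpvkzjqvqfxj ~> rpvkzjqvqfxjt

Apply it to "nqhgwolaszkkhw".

Each output is the input with this applied: move the first character to the end, then swap the first and last characters.
For "nqhgwolaszkkhw", step one produces "qhgwolaszkkhwn"; step two turns that into "nhgwolaszkkhwq".

nhgwolaszkkhwq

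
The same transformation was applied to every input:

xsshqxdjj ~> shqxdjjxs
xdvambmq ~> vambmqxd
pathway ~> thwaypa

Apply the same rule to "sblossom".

lossomsb

Each output is the input with this applied: move the first 2 characters to the end (rotate left by 2).
On "sblossom" that produces "lossomsb".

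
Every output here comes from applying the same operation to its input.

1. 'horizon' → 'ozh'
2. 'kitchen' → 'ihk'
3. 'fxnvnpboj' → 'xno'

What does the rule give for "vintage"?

iav

Each output is the input with this applied: move the first character to the end, then keep one character in every 3, starting at position 1 (positions 1st, 4th, 7th, ...).
"vintage" → "intagev" → "iav".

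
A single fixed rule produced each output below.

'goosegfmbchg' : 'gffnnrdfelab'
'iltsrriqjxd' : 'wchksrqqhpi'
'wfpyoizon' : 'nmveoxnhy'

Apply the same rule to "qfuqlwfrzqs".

prpetpkveqy

Each output is the input with this applied: move the last 2 characters to the front (rotate right by 2), then shift every letter 1 place backward in the alphabet (wrapping around).
Starting from "qfuqlwfrzqs": after the first operation, "qsqfuqlwfrz"; after the second, "prpetpkveqy".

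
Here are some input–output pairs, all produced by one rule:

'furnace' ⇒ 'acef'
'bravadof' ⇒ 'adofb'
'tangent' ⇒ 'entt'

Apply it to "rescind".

Each output is the input with this applied: move the first character to the end, then delete the first 3 characters.
On "rescind" that produces "indr".

indr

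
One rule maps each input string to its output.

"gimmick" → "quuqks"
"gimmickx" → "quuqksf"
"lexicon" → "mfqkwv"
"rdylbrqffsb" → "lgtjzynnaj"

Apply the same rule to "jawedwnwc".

iemlevek

What's happening: delete the first character, then shift every letter 8 places forward in the alphabet (wrapping around).
For "jawedwnwc", step one produces "awedwnwc"; step two turns that into "iemlevek".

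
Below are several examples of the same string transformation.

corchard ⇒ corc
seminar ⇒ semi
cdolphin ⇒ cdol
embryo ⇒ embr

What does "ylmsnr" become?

ylms

Rule — keep only the first 4 characters.
So "ylmsnr" becomes "ylms".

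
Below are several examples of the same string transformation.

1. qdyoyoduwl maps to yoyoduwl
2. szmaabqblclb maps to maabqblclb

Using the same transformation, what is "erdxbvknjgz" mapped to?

The pattern: delete the first 2 characters.
So "erdxbvknjgz" becomes "dxbvknjgz".

dxbvknjgz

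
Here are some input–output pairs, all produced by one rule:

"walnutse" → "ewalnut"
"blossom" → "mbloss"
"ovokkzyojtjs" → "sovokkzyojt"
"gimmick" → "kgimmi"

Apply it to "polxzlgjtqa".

In each case the input is transformed by: move the last character to the front, then delete the last character.
Starting from "polxzlgjtqa": after the first operation, "apolxzlgjtq"; after the second, "apolxzlgjt".
(Check on "ovokkzyojtjs": → "sovokkzyojtj" → "sovokkzyojt" ✓)

apolxzlgjt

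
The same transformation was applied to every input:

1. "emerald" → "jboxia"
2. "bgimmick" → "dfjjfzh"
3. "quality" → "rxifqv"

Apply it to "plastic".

ixpqfz

Each output is the input with this applied: delete the first character, then shift every letter 3 places backward in the alphabet (wrapping around).
"plastic" → "lastic" → "ixpqfz".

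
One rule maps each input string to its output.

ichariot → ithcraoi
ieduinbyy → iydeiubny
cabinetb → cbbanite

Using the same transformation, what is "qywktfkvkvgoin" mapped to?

qnwytkkfkvgvio

The pattern: move the last character to the front, then swap each adjacent pair of characters (1↔2, 3↔4, ...).
On "qywktfkvkvgoin" that produces "qnwytkkfkvgvio".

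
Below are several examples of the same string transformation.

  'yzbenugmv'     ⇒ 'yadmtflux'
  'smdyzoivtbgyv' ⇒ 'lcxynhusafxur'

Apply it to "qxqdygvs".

The pattern: shift every letter 1 place backward in the alphabet (wrapping around), then move the first character to the end.
For "qxqdygvs", step one produces "pwpcxfur"; step two turns that into "wpcxfurp".

wpcxfurp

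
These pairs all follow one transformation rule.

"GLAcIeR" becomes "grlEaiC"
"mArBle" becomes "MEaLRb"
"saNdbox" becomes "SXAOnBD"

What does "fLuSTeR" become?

Looking at the pairs, the operation is to flip the case of every letter, then take characters alternately from the front and the back (1st, last, 2nd, 2nd-last, ...).
For "fLuSTeR", step one produces "FlUstEr"; step two turns that into "FrlEUts".

FrlEUts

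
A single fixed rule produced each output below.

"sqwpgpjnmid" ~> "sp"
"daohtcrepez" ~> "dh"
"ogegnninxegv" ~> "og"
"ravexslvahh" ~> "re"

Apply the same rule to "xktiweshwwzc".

The transformation: keep one character in every 3, starting at position 1 (positions 1st, 4th, 7th, ...), then delete the last 2 characters.
So "xktiweshwwzc" becomes "xi".

xi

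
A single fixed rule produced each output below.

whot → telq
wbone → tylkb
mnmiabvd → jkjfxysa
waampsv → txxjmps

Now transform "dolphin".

alimefk

Rule — shift every letter 3 places backward in the alphabet (wrapping around).
"dolphin" → "alimefk".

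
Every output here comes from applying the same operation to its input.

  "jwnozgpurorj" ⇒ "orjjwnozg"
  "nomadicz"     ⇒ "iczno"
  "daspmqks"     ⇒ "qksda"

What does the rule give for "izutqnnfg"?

Looking at the pairs, the operation is to move the last 3 characters to the front (rotate right by 3), then delete the last 3 characters.
Working it through for "izutqnnfg": intermediate "nfgizutqn", final "nfgizu".

nfgizu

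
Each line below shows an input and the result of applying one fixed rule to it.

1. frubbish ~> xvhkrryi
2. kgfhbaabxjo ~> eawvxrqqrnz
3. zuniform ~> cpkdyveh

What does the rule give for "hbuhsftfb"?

rxrkxivjv

The transformation: move the last character to the front, then shift every letter 10 places backward in the alphabet (wrapping around).
So "hbuhsftfb" becomes "rxrkxivjv".
(Check on "zuniform": → "mzunifor" → "cpkdyveh" ✓)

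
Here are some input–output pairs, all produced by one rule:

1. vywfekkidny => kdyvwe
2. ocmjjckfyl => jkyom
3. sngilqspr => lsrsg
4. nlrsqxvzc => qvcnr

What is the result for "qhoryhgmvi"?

ygvqo

The rule is to keep every other character starting from the first (positions 1st, 3rd, 5th, ...), then move the last 3 characters to the front (rotate right by 3).
Working it through for "qhoryhgmvi": intermediate "qoygv", final "ygvqo".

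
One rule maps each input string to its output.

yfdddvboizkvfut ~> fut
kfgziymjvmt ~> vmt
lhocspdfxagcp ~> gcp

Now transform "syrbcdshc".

shc

What's happening: keep only the last 3 characters.
Applying that to "syrbcdshc" gives "shc".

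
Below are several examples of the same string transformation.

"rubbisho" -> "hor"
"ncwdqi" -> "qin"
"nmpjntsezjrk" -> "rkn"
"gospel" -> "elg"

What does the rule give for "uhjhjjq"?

Each output is the input with this applied: move the last 2 characters to the front (rotate right by 2), then keep only the first 3 characters.
For "uhjhjjq", step one produces "jquhjhj"; step two turns that into "jqu".
(Check on "rubbisho": → "horubbis" → "hor" ✓)

jqu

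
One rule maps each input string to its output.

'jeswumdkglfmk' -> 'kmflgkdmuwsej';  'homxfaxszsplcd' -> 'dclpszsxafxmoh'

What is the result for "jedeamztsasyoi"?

The transformation: reverse the string.
For "jedeamztsasyoi" the result is "ioysastzmaedej".

ioysastzmaedej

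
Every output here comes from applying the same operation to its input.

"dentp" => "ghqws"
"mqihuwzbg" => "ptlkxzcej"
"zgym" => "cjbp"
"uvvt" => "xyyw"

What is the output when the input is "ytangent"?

bwdqjhqw

The rule is to shift every letter 3 places forward in the alphabet (wrapping around).
Applying that to "ytangent" gives "bwdqjhqw".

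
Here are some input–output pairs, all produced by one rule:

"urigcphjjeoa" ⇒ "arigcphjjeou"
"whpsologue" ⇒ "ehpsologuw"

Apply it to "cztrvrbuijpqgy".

yztrvrbuijpqgc

What's happening: swap the first and last characters.
For "cztrvrbuijpqgy" the result is "yztrvrbuijpqgc".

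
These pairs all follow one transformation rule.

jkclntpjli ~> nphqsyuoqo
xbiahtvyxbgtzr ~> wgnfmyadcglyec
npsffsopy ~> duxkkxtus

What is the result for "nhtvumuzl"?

qmyazrzes

Looking at the pairs, the operation is to shift every letter 5 places forward in the alphabet (wrapping around), then swap the first and last characters.
"nhtvumuzl" → "smyazrzeq" → "qmyazrzes".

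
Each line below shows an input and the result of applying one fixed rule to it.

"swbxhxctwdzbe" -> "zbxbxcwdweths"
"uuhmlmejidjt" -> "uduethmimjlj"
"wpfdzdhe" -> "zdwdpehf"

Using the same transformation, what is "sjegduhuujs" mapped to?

The pattern: sort the characters into reverse alphabetical order, then take characters alternately from the front and the back (1st, last, 2nd, 2nd-last, ...).
On "sjegduhuujs": the first step gives "uuussjjhged", and the second then gives "udueugshsjj".

udueugshsjj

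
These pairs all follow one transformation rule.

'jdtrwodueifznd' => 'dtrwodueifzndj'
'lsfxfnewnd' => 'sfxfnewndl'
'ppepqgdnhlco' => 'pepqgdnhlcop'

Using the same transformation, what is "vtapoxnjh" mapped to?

The rule is to move the first character to the end.
Applying that to "vtapoxnjh" gives "tapoxnjhv".

tapoxnjhv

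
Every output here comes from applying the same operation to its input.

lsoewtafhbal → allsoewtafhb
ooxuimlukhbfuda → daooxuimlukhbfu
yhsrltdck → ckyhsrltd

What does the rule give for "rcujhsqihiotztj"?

tjrcujhsqihiotz

What's happening: move the last 2 characters to the front (rotate right by 2).
So "rcujhsqihiotztj" becomes "tjrcujhsqihiotz".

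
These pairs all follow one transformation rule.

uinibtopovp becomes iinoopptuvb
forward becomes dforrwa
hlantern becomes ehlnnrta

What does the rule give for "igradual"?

Each output is the input with this applied: sort the characters into alphabetical order, then move the first character to the end.
On "igradual": the first step gives "aadgilru", and the second then gives "adgilrua".

adgilrua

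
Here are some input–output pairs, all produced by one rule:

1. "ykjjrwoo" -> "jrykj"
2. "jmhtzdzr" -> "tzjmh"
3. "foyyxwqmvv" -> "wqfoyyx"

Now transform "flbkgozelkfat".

lkflbkgoze

Looking at the pairs, the operation is to delete the last 3 characters, then move the last 2 characters to the front (rotate right by 2).
"flbkgozelkfat" → "flbkgozelk" → "lkflbkgoze".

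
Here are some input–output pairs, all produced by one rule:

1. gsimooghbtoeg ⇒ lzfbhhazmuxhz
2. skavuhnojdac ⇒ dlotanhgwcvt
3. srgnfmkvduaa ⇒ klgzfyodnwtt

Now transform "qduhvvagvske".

The pattern: swap each adjacent pair of characters (1↔2, 3↔4, ...), then shift every letter 7 places backward in the alphabet (wrapping around).
For "qduhvvagvske", step one produces "dqhuvvgasvek"; step two turns that into "wjanooztloxd".

wjanooztloxd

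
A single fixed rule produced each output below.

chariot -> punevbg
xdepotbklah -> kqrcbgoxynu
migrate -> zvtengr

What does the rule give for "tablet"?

The rule is to shift every letter 13 places forward in the alphabet (wrapping around) — i.e. ROT13.
"tablet" → "gnoyrg".

gnoyrg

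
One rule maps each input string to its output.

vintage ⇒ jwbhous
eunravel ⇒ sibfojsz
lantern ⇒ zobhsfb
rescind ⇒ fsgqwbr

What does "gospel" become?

The pattern: shift every letter 12 places backward in the alphabet (wrapping around).
On "gospel" that produces "ucgdsz".

ucgdsz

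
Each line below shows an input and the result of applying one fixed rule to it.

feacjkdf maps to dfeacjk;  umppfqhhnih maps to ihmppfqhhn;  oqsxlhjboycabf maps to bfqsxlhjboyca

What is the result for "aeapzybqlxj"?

xjeapzybql

Rule — delete the first character, then move the last 2 characters to the front (rotate right by 2).
Starting from "aeapzybqlxj": after the first operation, "eapzybqlxj"; after the second, "xjeapzybql".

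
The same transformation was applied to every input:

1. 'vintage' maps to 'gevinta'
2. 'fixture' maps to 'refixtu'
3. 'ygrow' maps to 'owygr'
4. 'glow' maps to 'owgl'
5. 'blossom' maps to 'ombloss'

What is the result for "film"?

The transformation: move the last 2 characters to the front (rotate right by 2).
Doing the same to "film": "lmfi".

lmfi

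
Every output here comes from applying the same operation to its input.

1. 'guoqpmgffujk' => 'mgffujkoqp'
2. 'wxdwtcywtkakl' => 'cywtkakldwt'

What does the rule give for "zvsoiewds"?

ewdssoi

In each case the input is transformed by: delete the first 2 characters, then move the first 3 characters to the end (rotate left by 3).
On "zvsoiewds": the first step gives "soiewds", and the second then gives "ewdssoi".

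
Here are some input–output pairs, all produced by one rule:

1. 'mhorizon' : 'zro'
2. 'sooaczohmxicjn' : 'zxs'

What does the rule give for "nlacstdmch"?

tsn

The transformation: sort the characters into reverse alphabetical order, then keep only the first 3 characters.
Working it through for "nlacstdmch": intermediate "tsnmlhdcca", final "tsn".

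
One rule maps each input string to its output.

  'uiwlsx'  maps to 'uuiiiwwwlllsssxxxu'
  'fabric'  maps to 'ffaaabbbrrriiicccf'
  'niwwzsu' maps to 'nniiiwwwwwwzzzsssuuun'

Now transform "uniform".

uunnniiifffooorrrmmmu

In each case the input is transformed by: repeat every character 3 times, then move the first character to the end.
"uniform" → "uuunnniiifffooorrrmmm" → "uunnniiifffooorrrmmmu".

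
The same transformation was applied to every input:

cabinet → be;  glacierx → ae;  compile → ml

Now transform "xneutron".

In each case the input is transformed by: keep one character in every 3, starting at position 3 (positions 3rd, 6th, 9th, ...).
On "xneutron" that produces "er".

er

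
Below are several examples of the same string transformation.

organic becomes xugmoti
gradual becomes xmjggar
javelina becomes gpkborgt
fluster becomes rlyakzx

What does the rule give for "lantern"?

The rule is to shift every letter 6 places forward in the alphabet (wrapping around), then swap each adjacent pair of characters (1↔2, 3↔4, ...).
Starting from "lantern": after the first operation, "rgtzkxt"; after the second, "grztxkt".

grztxkt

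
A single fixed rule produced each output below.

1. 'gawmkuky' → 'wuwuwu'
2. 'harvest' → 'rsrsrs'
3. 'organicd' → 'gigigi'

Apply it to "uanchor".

nonono

Looking at the pairs, the operation is to keep one character in every 3, starting at position 3 (positions 3rd, 6th, 9th, ...), then write the whole string 3 times in a row.
On "uanchor": the first step gives "no", and the second then gives "nonono".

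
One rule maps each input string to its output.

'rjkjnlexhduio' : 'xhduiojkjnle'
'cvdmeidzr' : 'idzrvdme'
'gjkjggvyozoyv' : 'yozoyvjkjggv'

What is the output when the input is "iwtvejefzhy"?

efzhywtvej

Each output is the input with this applied: delete the first character, then swap the front and back halves of the string.
Doing the same to "iwtvejefzhy": "efzhywtvej".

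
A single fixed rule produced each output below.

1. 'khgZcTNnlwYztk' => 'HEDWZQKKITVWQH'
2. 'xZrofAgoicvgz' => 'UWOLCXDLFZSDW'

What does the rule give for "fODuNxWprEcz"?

CLARKUTMOBZW

Rule — shift every letter 3 places backward in the alphabet (wrapping around), then convert every letter to uppercase.
Applying both steps to "fODuNxWprEcz": "cLArKuTmoBzw", then "CLARKUTMOBZW".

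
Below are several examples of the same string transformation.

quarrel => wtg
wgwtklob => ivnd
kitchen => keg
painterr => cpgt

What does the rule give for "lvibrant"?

The rule is to shift every letter 2 places forward in the alphabet (wrapping around), then keep every other character starting from the second (positions 2nd, 4th, 6th, ...).
Working it through for "lvibrant": intermediate "nxkdtcpv", final "xdcv".
(Check on "wgwtklob": → "yiyvmnqd" → "ivnd" ✓)

xdcv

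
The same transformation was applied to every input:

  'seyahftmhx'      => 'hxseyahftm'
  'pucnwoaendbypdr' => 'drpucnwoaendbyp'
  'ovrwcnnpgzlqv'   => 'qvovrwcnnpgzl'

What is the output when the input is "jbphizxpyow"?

What's happening: move the last 2 characters to the front (rotate right by 2).
On "jbphizxpyow" that produces "owjbphizxpy".

owjbphizxpy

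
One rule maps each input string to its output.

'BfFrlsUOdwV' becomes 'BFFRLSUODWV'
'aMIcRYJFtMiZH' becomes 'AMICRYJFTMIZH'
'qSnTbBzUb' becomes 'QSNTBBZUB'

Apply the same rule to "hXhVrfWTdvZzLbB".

What's happening: convert every letter to uppercase.
On "hXhVrfWTdvZzLbB" that produces "HXHVRFWTDVZZLBB".

HXHVRFWTDVZZLBB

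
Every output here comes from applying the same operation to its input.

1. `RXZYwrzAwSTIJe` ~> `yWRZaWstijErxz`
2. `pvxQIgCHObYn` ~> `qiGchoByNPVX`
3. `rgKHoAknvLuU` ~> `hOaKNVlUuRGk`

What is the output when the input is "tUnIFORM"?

What's happening: flip the case of every letter, then move the first 3 characters to the end (rotate left by 3).
Starting from "tUnIFORM": after the first operation, "TuNiform"; after the second, "iformTuN".
(Check on "RXZYwrzAwSTIJe": → "rxzyWRZaWstijE" → "yWRZaWstijErxz" ✓)

iformTuN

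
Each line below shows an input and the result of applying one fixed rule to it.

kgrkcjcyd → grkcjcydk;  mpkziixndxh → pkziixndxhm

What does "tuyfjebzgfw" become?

The rule is to move the first character to the end.
Applying that to "tuyfjebzgfw" gives "uyfjebzgfwt".

uyfjebzgfwt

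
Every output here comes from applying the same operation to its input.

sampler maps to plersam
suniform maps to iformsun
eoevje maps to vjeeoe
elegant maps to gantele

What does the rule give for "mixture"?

The rule is to move the first 3 characters to the end (rotate left by 3).
On "mixture" that produces "turemix".

turemix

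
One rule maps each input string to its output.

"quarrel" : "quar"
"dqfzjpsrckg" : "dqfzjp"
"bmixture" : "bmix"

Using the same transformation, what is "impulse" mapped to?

impu

Rule — take characters alternately from the front and the back (1st, last, 2nd, 2nd-last, ...), then keep every other character starting from the first (positions 1st, 3rd, 5th, ...).
Working it through for "impulse": intermediate "iemsplu", final "impu".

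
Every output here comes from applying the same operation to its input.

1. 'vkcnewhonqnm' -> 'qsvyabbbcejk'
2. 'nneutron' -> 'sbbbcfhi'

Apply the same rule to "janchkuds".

oqrvxybgi

Rule — sort the characters into alphabetical order, then shift every letter 12 places backward in the alphabet (wrapping around).
For "janchkuds", step one produces "acdhjknsu"; step two turns that into "oqrvxybgi".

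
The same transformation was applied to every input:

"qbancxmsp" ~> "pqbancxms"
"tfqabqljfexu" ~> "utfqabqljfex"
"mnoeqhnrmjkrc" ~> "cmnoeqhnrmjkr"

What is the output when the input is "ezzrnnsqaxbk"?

In each case the input is transformed by: move the last character to the front.
Applying that to "ezzrnnsqaxbk" gives "kezzrnnsqaxb".

kezzrnnsqaxb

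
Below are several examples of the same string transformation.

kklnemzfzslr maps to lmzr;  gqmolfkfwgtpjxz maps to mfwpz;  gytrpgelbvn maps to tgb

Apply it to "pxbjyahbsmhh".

bash

Each output is the input with this applied: keep one character in every 3, starting at position 3 (positions 3rd, 6th, 9th, ...).
For "pxbjyahbsmhh" the result is "bash".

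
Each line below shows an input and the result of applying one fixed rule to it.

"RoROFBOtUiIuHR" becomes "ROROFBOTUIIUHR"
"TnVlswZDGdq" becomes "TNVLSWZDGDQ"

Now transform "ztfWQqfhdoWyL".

ZTFWQQFHDOWYL

The transformation: convert every letter to uppercase.
Doing the same to "ztfWQqfhdoWyL": "ZTFWQQFHDOWYL".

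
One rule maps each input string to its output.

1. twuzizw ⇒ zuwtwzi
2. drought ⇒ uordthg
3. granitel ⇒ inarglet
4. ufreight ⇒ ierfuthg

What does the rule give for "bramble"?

Each output is the input with this applied: move the last 3 characters to the front (rotate right by 3), then reverse the string.
On "bramble": the first step gives "blebram", and the second then gives "marbelb".

marbelb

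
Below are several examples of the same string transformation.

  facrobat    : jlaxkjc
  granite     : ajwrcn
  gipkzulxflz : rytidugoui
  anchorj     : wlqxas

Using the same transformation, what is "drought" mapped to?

Looking at the pairs, the operation is to delete the first character, then shift every letter 9 places forward in the alphabet (wrapping around).
Doing the same to "drought": "axdpqc".

axdpqc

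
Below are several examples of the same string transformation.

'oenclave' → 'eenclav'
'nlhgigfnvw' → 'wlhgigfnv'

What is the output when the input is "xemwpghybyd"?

Looking at the pairs, the operation is to delete the first character, then move the last character to the front.
"xemwpghybyd" → "emwpghybyd" → "demwpghyby".
(Check on "nlhgigfnvw": → "lhgigfnvw" → "wlhgigfnv" ✓)

demwpghyby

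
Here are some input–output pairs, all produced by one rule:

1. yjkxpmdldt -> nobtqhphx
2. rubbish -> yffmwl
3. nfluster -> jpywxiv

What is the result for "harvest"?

evziwx

Looking at the pairs, the operation is to delete the first character, then shift every letter 4 places forward in the alphabet (wrapping around).
So "harvest" becomes "evziwx".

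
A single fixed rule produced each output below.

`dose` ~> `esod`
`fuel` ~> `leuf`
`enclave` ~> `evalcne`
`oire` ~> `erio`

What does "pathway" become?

Rule — reverse the string.
Applying that to "pathway" gives "yawhtap".

yawhtap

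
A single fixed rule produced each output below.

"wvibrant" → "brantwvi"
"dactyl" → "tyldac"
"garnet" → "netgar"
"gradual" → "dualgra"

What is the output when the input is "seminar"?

What's happening: move the first 3 characters to the end (rotate left by 3).
Doing the same to "seminar": "inarsem".

inarsem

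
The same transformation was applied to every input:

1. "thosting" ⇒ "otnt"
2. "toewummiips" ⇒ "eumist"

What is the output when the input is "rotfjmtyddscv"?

Rule — keep every other character starting from the first (positions 1st, 3rd, 5th, ...), then move the first character to the end.
"rotfjmtyddscv" → "rtjtdsv" → "tjtdsvr".

tjtdsvr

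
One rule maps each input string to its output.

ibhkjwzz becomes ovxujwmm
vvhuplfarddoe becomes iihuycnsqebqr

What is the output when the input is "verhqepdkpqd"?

Each output is the input with this applied: shift every letter 13 places forward in the alphabet (wrapping around) — i.e. ROT13, then swap each adjacent pair of characters (1↔2, 3↔4, ...).
"verhqepdkpqd" → "ireudrcqxcdq" → "riuerdqccxqd".

riuerdqccxqd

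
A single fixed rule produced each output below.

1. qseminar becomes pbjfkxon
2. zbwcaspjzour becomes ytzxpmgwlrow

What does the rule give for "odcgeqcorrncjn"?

The rule is to move the first character to the end, then shift every letter 3 places backward in the alphabet (wrapping around).
So "odcgeqcorrncjn" becomes "azdbnzlookzgkl".

azdbnzlookzgkl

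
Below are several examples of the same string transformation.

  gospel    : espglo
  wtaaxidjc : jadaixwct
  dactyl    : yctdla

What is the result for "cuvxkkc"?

In each case the input is transformed by: take characters alternately from the front and the back (1st, last, 2nd, 2nd-last, ...), then move the first 3 characters to the end (rotate left by 3).
Applying both steps to "cuvxkkc": "ccukvkx", then "kvkxccu".

kvkxccu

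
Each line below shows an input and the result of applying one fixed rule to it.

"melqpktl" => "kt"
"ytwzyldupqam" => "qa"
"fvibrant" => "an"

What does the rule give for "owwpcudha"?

dh

Rule — move the last character to the front, then keep only the last 2 characters.
On "owwpcudha": the first step gives "aowwpcudh", and the second then gives "dh".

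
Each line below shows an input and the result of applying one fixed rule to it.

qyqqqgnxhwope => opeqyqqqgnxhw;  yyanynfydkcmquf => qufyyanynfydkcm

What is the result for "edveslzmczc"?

czcedveslzm

The rule is to move the last 3 characters to the front (rotate right by 3).
Doing the same to "edveslzmczc": "czcedveslzm".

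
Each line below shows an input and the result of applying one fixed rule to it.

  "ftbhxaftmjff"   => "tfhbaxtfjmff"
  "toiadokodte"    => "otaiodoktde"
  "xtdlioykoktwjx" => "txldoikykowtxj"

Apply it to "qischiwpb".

iqcsihpwb

Rule — swap each adjacent pair of characters (1↔2, 3↔4, ...).
So "qischiwpb" becomes "iqcsihpwb".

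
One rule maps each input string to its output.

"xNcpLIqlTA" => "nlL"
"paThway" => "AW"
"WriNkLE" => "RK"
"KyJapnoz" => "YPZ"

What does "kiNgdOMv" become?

IDV

Rule — flip the case of every letter, then keep one character in every 3, starting at position 2 (positions 2nd, 5th, 8th, ...).
For "kiNgdOMv", step one produces "KInGDomV"; step two turns that into "IDV".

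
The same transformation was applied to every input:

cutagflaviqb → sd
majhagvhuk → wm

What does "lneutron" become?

qp

Rule — shift every letter 2 places forward in the alphabet (wrapping around), then keep only the last 2 characters.
Starting from "lneutron": after the first operation, "npgwvtqp"; after the second, "qp".
(Check on "cutagflaviqb": → "ewvcihncxksd" → "sd" ✓)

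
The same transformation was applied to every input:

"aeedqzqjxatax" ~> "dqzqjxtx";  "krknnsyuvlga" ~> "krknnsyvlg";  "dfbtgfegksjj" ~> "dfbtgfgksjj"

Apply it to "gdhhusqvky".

The rule is to remove every vowel.
"gdhhusqvky" → "gdhhsqvky".

gdhhsqvky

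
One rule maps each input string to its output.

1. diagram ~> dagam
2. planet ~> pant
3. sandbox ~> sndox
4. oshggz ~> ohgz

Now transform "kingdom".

In each case the input is transformed by: double every character, then keep one character in every 3, starting at position 2 (positions 2nd, 5th, 8th, ...).
Working it through for "kingdom": intermediate "kkiinnggddoomm", final "kngom".

kngom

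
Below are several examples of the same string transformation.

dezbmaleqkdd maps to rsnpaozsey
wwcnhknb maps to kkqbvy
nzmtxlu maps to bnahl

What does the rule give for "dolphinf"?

The rule is to delete the last 2 characters, then shift every letter 12 places backward in the alphabet (wrapping around).
Applying that to "dolphinf" gives "rczdvw".

rczdvw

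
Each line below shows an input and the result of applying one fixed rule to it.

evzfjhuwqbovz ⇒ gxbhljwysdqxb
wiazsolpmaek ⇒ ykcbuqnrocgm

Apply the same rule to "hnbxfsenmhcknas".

jpdzhugpojempcu

The pattern: shift every letter 2 places forward in the alphabet (wrapping around).
On "hnbxfsenmhcknas" that produces "jpdzhugpojempcu".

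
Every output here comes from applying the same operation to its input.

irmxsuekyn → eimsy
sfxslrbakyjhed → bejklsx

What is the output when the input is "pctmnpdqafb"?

In each case the input is transformed by: keep every other character starting from the first (positions 1st, 3rd, 5th, ...), then sort the characters into alphabetical order.
On "pctmnpdqafb": the first step gives "ptndab", and the second then gives "abdnpt".
(Check on "sfxslrbakyjhed": → "sxlbkje" → "bejklsx" ✓)

abdnpt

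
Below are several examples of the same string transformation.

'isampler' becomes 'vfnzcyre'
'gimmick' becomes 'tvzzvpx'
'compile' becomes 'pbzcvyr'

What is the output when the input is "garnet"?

tnearg

Looking at the pairs, the operation is to shift every letter 13 places forward in the alphabet (wrapping around) — i.e. ROT13.
So "garnet" becomes "tnearg".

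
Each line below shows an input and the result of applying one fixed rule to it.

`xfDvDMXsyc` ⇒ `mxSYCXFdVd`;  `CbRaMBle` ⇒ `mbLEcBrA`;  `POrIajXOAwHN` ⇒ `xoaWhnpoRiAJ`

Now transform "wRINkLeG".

The transformation: flip the case of every letter, then swap the front and back halves of the string.
For "wRINkLeG", step one produces "WrinKlEg"; step two turns that into "KlEgWrin".
(Check on "POrIajXOAwHN": → "poRiAJxoaWhn" → "xoaWhnpoRiAJ" ✓)

KlEgWrin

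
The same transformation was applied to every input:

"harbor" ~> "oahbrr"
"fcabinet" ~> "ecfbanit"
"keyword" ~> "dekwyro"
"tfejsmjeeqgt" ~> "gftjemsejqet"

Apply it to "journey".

yojruen

Rule — swap each adjacent pair of characters (1↔2, 3↔4, ...), then move the last character to the front.
"journey" → "ojrueny" → "yojruen".
(Check on "fcabinet": → "cfbanite" → "ecfbanit" ✓)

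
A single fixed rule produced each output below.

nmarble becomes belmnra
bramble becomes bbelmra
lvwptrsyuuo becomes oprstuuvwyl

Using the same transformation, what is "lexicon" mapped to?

eilnoxc

Rule — sort the characters into alphabetical order, then move the first character to the end.
"lexicon" → "ceilnox" → "eilnoxc".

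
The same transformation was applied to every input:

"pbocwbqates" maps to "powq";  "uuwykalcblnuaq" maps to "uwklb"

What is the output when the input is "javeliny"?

Rule — keep every other character starting from the first (positions 1st, 3rd, 5th, ...), then delete the last 2 characters.
On "javeliny": the first step gives "jvln", and the second then gives "jv".

jv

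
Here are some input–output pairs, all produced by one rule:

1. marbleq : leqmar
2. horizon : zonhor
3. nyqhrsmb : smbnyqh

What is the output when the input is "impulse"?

The pattern: move the last 3 characters to the front (rotate right by 3), then delete the last character.
For "impulse", step one produces "lseimpu"; step two turns that into "lseimp".

lseimp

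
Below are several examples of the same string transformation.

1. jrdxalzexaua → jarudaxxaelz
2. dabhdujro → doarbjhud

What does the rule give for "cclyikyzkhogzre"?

cecrlzygiokhykz

The transformation: take characters alternately from the front and the back (1st, last, 2nd, 2nd-last, ...).
Applying that to "cclyikyzkhogzre" gives "cecrlzygiokhykz".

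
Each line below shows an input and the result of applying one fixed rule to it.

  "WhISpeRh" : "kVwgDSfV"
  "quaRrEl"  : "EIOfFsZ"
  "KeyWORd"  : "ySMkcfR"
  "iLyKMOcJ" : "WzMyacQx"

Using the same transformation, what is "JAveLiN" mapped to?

Looking at the pairs, the operation is to flip the case of every letter, then shift every letter 12 places backward in the alphabet (wrapping around).
On "JAveLiN" that produces "xoJSzWb".
(Check on "KeyWORd": → "kEYworD" → "ySMkcfR" ✓)

xoJSzWb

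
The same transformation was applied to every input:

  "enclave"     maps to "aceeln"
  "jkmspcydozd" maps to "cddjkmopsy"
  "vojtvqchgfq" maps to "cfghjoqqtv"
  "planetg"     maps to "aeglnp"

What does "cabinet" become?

The pattern: sort the characters into alphabetical order, then delete the last character.
Doing the same to "cabinet": "abcein".
(Check on "planetg": → "aeglnpt" → "aeglnp" ✓)

abcein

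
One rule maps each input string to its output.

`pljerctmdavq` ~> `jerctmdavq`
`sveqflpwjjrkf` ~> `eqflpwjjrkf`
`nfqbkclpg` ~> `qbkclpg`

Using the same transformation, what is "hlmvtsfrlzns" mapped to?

mvtsfrlzns

The transformation: delete the first 2 characters.
So "hlmvtsfrlzns" becomes "mvtsfrlzns".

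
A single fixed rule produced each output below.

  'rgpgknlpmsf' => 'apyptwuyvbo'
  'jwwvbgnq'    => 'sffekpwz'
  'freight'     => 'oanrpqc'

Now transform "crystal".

lahbcju

In each case the input is transformed by: shift every letter 9 places forward in the alphabet (wrapping around).
On "crystal" that produces "lahbcju".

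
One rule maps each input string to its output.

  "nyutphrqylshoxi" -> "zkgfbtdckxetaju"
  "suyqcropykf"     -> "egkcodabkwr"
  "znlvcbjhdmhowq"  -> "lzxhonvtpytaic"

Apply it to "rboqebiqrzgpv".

The pattern: shift every letter 12 places forward in the alphabet (wrapping around).
Applying that to "rboqebiqrzgpv" gives "dnacqnucdlsbh".

dnacqnucdlsbh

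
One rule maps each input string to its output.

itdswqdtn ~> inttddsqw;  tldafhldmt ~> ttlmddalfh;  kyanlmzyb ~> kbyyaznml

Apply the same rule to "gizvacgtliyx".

Each output is the input with this applied: take characters alternately from the front and the back (1st, last, 2nd, 2nd-last, ...).
So "gizvacgtliyx" becomes "gxiyzivlatcg".

gxiyzivlatcg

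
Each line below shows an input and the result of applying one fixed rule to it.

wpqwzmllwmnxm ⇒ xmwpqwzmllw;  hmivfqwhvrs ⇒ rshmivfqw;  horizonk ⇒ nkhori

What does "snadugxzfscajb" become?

jbsnadugxzfs

What's happening: move the last 2 characters to the front (rotate right by 2), then delete the last 2 characters.
Working it through for "snadugxzfscajb": intermediate "jbsnadugxzfsca", final "jbsnadugxzfs".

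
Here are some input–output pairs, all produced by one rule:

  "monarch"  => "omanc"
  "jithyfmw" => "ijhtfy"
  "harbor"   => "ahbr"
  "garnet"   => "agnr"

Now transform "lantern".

Rule — swap each adjacent pair of characters (1↔2, 3↔4, ...), then delete the last 2 characters.
"lantern" → "altnr".

altnr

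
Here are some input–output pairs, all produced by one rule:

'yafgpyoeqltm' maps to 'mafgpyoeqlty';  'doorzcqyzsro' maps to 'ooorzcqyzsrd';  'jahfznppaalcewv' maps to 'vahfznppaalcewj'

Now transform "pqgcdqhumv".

vqgcdqhump

The transformation: swap the first and last characters.
For "pqgcdqhumv" the result is "vqgcdqhump".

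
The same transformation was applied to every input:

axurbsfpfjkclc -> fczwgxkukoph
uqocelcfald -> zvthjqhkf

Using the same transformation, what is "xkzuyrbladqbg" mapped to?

The rule is to delete the last 2 characters, then shift every letter 5 places forward in the alphabet (wrapping around).
Working it through for "xkzuyrbladqbg": intermediate "xkzuyrbladq", final "cpezdwgqfiv".

cpezdwgqfiv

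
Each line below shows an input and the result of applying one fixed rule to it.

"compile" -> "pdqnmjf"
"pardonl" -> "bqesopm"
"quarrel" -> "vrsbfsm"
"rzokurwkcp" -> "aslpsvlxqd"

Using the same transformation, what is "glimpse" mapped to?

mhnjtqf

What's happening: shift every letter 1 place forward in the alphabet (wrapping around), then swap each adjacent pair of characters (1↔2, 3↔4, ...).
Applying both steps to "glimpse": "hmjnqtf", then "mhnjtqf".
(Check on "compile": → "dpnqjmf" → "pdqnmjf" ✓)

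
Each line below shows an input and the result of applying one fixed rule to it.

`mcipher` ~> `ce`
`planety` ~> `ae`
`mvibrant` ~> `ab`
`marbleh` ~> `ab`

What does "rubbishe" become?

bb

The transformation: sort the characters into alphabetical order, then keep only the first 2 characters.
Applying both steps to "rubbishe": "bbehirsu", then "bb".
(Check on "marbleh": → "abehlmr" → "ab" ✓)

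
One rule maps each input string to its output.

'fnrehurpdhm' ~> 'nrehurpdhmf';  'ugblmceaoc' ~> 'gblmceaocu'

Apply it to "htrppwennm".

trppwennmh

In each case the input is transformed by: move the first character to the end.
So "htrppwennm" becomes "trppwennmh".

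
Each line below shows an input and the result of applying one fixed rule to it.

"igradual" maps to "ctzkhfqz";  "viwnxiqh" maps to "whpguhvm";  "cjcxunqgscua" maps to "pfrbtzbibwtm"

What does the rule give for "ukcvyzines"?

yhmdrtjbux

Rule — swap the front and back halves of the string, then shift every letter 1 place backward in the alphabet (wrapping around).
"ukcvyzines" → "zinesukcvy" → "yhmdrtjbux".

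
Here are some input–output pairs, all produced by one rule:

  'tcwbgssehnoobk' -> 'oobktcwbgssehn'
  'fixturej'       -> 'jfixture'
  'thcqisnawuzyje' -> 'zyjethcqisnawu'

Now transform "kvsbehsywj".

wjkvsbehsy

The pattern: move the first 3 characters to the end (rotate left by 3), then swap the front and back halves of the string.
For "kvsbehsywj", step one produces "behsywjkvs"; step two turns that into "wjkvsbehsy".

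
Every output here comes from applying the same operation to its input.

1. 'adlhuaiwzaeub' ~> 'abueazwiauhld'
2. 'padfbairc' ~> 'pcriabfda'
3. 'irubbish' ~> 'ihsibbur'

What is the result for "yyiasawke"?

The transformation: reverse the string, then move the last character to the front.
For "yyiasawke" the result is "yekwasaiy".

yekwasaiy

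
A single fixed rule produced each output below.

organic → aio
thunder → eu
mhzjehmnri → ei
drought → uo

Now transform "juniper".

ieu

Rule — move the first 3 characters to the end (rotate left by 3), then keep only the vowels.
On "juniper" that produces "ieu".
(Check on "drought": → "ughtdro" → "uo" ✓)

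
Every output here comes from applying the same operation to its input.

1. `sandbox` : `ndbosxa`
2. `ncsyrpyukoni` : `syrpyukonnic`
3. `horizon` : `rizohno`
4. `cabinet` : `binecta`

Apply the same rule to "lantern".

Each output is the input with this applied: swap the first and last characters, then move the first 2 characters to the end (rotate left by 2).
For "lantern", step one produces "nanterl"; step two turns that into "nterlna".

nterlna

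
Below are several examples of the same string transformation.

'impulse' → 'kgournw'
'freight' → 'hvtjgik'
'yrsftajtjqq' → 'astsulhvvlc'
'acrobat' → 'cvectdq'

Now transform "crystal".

entcavu

The pattern: take characters alternately from the front and the back (1st, last, 2nd, 2nd-last, ...), then shift every letter 2 places forward in the alphabet (wrapping around).
On "crystal": the first step gives "clrayts", and the second then gives "entcavu".
(Check on "acrobat": → "atcarbo" → "cvectdq" ✓)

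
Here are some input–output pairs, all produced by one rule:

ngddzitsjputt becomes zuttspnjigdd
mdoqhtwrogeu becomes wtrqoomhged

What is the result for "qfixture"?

xutrqif

The transformation: delete the last character, then sort the characters into reverse alphabetical order.
"qfixture" → "xutrqif".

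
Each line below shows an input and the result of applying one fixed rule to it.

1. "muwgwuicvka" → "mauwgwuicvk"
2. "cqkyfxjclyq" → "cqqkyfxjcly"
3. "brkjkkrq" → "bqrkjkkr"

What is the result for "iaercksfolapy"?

iyaercksfolap

Each output is the input with this applied: swap the first and last characters, then move the last character to the front.
Applying that to "iaercksfolapy" gives "iyaercksfolap".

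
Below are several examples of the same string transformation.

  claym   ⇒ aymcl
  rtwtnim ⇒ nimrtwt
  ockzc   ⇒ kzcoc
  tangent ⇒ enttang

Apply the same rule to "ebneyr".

eyrebn

Rule — move the last 3 characters to the front (rotate right by 3).
Doing the same to "ebneyr": "eyrebn".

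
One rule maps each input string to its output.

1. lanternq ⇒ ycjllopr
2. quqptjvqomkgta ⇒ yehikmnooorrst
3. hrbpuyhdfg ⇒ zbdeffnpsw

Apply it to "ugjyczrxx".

Rule — sort the characters into alphabetical order, then shift every letter 2 places backward in the alphabet (wrapping around).
"ugjyczrxx" → "cgjruxxyz" → "aehpsvvwx".

aehpsvvwx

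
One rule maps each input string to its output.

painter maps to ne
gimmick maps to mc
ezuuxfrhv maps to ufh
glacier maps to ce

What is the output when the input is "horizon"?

In each case the input is transformed by: keep every other character starting from the second (positions 2nd, 4th, 6th, ...), then delete the first character.
Applying both steps to "horizon": "oio", then "io".

io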